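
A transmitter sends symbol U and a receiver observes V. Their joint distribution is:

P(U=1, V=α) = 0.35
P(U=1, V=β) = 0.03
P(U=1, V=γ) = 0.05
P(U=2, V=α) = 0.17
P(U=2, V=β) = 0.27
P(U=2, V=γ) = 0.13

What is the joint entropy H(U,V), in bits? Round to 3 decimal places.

2.225 bits

H(U,V) = −Σ p(x,y)·log₂ p(x,y) over all 6 cells.
  cell (1,α): −0.35·log₂0.35 = 0.5301
  cell (1,β): −0.03·log₂0.03 = 0.1518
  cell (1,γ): −0.05·log₂0.05 = 0.2161
  cell (2,α): −0.17·log₂0.17 = 0.4346
  cell (2,β): −0.27·log₂0.27 = 0.5100
  cell (2,γ): −0.13·log₂0.13 = 0.3826
Sum = 2.225 bits.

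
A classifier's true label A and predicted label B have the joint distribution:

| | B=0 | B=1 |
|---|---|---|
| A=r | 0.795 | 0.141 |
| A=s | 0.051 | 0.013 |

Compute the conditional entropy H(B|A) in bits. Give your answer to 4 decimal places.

0.6189 bits

Marginals: p(A) = (0.9360, 0.0640), p(B) = (0.8460, 0.1540).
H(B|A) = Σ p(A) · H(B|A=·).
  A=r: p=0.9360, H(B|A=r) = 0.6114
  A=s: p=0.0640, H(B|A=s) = 0.7281
Weighted sum = 0.6189 bits.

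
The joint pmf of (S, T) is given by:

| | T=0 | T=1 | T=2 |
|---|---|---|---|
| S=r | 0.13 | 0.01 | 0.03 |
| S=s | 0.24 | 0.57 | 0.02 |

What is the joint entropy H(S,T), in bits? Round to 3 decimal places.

1.670 bits

H(S,T) = −Σ p(x,y)·log₂ p(x,y) over all 6 cells.
  cell (r,0): −0.13·log₂0.13 = 0.3826
  cell (r,1): −0.01·log₂0.01 = 0.0664
  cell (r,2): −0.03·log₂0.03 = 0.1518
  cell (s,0): −0.24·log₂0.24 = 0.4941
  cell (s,1): −0.57·log₂0.57 = 0.4623
  cell (s,2): −0.02·log₂0.02 = 0.1129
Sum = 1.670 bits.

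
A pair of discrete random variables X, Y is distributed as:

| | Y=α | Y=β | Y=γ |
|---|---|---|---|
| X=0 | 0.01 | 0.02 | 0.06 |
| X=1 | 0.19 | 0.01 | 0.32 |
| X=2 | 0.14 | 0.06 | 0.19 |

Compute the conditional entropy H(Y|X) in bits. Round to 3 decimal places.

Chain rule: H(Y|X) = H(X,Y) − H(X).
Marginals: p(X) = (0.0900, 0.5200, 0.3900), p(Y) = (0.3400, 0.0900, 0.5700).
H(X,Y) = 2.5664 bits; H(X) = 1.3330 bits.
H(Y|X) = 2.5664 − 1.3330 = 1.233 bits.

1.233 bits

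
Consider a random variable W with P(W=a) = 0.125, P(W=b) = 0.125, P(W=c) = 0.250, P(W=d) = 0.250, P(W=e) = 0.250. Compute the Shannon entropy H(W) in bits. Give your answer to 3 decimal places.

H(W) = −Σ p·log₂ p.
  −(0.125)·log₂(0.125) = 0.3750
  −(0.125)·log₂(0.125) = 0.3750
  −(0.250)·log₂(0.250) = 0.5000
  −(0.250)·log₂(0.250) = 0.5000
  −(0.250)·log₂(0.250) = 0.5000
Sum: 0.3750 + 0.3750 + 0.5000 + 0.5000 + 0.5000 = 2.250 bits.

2.250 bits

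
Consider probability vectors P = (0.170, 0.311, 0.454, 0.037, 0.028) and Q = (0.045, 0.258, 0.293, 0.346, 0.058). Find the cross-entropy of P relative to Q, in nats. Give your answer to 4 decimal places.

H(P,Q) = −Σ p·ln q.
  −0.170·ln(0.045) = 0.52719
  −0.311·ln(0.258) = 0.42134
  −0.454·ln(0.293) = 0.55732
  −0.037·ln(0.346) = 0.03927
  −0.028·ln(0.058) = 0.07972
H(P,Q) = 1.6248 nats.

1.6248 nats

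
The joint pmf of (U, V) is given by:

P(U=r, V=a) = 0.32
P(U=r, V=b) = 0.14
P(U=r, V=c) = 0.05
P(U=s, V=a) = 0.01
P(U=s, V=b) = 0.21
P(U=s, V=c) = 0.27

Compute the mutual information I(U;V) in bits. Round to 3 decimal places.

Marginals: p(U) = (0.5100, 0.4900), p(V) = (0.3300, 0.3500, 0.3200).
I(U;V) = H(U) + H(V) − H(U,V).
H(U) = 0.9997, H(V) = 1.5840, H(U,V) = 2.1885.
I(U;V) = 0.9997 + 1.5840 − 2.1885 = 0.395 bits.

0.395 bits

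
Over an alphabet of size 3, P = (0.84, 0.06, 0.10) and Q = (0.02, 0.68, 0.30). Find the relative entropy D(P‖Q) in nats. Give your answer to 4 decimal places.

D(P‖Q) = Σ p·ln(p/q).
  0.84·ln(0.84/0.02) = 3.13964
  0.06·ln(0.06/0.68) = -0.14566
  0.10·ln(0.10/0.30) = -0.10986
D(P‖Q) = 2.8841 nats.

2.8841 nats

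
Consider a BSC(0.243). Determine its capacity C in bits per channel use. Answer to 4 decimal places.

Binary symmetric channel: C = 1 − h₂(ε) where h₂ is the binary entropy function.
h₂(0.243) = −0.243·log₂0.243 − 0.757·log₂0.757 = 0.8000.
C = 1 − 0.8000 = 0.2000 bits per channel use.

0.2000 bits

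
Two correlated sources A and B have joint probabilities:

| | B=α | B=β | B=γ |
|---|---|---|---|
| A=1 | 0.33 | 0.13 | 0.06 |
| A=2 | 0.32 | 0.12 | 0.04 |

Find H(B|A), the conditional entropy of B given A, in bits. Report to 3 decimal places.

Marginals: p(A) = (0.5200, 0.4800), p(B) = (0.6500, 0.2500, 0.1000).
H(B|A) = Σ p(A) · H(B|A=·).
  A=1: p=0.5200, H(B|A=1) = 1.2758
  A=2: p=0.4800, H(B|A=2) = 1.1887
Weighted sum = 1.234 bits.

1.234 bits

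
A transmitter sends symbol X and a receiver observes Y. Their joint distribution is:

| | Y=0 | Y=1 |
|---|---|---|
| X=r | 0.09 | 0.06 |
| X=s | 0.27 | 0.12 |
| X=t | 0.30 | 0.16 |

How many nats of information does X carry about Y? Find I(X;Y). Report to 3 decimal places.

Marginals: p(X) = (0.1500, 0.3900, 0.4600), p(Y) = (0.6600, 0.3400).
I(X;Y) = H(X) + H(Y) − H(X,Y).
H(X) = 1.0090, H(Y) = 0.6410, H(X,Y) = 1.6479.
I(X;Y) = 1.0090 + 0.6410 − 1.6479 = 0.002 nats.

0.002 nats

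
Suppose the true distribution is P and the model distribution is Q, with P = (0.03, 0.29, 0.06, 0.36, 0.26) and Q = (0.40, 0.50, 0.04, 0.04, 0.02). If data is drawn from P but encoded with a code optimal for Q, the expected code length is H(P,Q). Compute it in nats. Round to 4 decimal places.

2.5976 nats

H(P,Q) = −Σ p·ln q.
  −0.03·ln(0.40) = 0.02749
  −0.29·ln(0.50) = 0.20101
  −0.06·ln(0.04) = 0.19313
  −0.36·ln(0.04) = 1.15880
  −0.26·ln(0.02) = 1.01713
H(P,Q) = 2.5976 nats.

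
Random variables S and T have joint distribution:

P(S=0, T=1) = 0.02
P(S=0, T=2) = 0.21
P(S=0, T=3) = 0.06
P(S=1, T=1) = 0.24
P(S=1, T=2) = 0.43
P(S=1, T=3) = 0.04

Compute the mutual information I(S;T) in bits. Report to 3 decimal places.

Marginals: p(S) = (0.2900, 0.7100), p(T) = (0.2600, 0.6400, 0.1000).
I(S;T) = Σ p(x,y)·log₂[p(x,y)/(p(x)p(y))].
  (0,1): 0.02·log₂(0.2653) = -0.0383
  (0,2): 0.21·log₂(1.1315) = 0.0374
  (0,3): 0.06·log₂(2.0690) = 0.0629
  (1,1): 0.24·log₂(1.3001) = 0.0909
  (1,2): 0.43·log₂(0.9463) = -0.0342
  (1,3): 0.04·log₂(0.5634) = -0.0331
Sum = 0.086 bits.

0.086 bits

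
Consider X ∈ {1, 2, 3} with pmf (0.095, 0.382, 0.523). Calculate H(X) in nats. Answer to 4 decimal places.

0.9302 nats

H(X) = −Σ p·ln p.
  −(0.095)·ln(0.095) = 0.22362
  −(0.382)·ln(0.382) = 0.36761
  −(0.523)·ln(0.523) = 0.33899
Sum: 0.22362 + 0.36761 + 0.33899 = 0.9302 nats.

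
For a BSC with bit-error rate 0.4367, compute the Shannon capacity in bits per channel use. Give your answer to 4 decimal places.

Binary symmetric channel: C = 1 − h₂(ε) where h₂ is the binary entropy function.
h₂(0.4367) = −0.4367·log₂0.4367 − 0.5633·log₂0.5633 = 0.9884.
C = 1 − 0.9884 = 0.0116 bits per channel use.

0.0116 bits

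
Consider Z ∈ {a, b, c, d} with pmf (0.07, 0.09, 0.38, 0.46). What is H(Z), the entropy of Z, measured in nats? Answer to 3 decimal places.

H(Z) = −Σ p·ln p.
  −(0.07)·ln(0.07) = 0.1861
  −(0.09)·ln(0.09) = 0.2167
  −(0.38)·ln(0.38) = 0.3677
  −(0.46)·ln(0.46) = 0.3572
Sum: 0.1861 + 0.2167 + 0.3677 + 0.3572 = 1.128 nats.

1.128 nats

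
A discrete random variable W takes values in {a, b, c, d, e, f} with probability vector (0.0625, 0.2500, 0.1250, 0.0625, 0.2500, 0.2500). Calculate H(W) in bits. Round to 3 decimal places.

2.375 bits

H(W) = −Σ p·log₂ p.
  −(0.0625)·log₂(0.0625) = 0.2500
  −(0.2500)·log₂(0.2500) = 0.5000
  −(0.1250)·log₂(0.1250) = 0.3750
  −(0.0625)·log₂(0.0625) = 0.2500
  −(0.2500)·log₂(0.2500) = 0.5000
  −(0.2500)·log₂(0.2500) = 0.5000
Sum: 0.2500 + 0.5000 + 0.3750 + 0.2500 + 0.5000 + 0.5000 = 2.375 bits.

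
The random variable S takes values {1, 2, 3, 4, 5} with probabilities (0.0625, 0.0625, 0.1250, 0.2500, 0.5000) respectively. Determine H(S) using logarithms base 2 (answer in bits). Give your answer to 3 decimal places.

1.875 bits

H(S) = −Σ p·log₂ p.
  −(0.0625)·log₂(0.0625) = 0.2500
  −(0.0625)·log₂(0.0625) = 0.2500
  −(0.1250)·log₂(0.1250) = 0.3750
  −(0.2500)·log₂(0.2500) = 0.5000
  −(0.5000)·log₂(0.5000) = 0.5000
Sum: 0.2500 + 0.2500 + 0.3750 + 0.5000 + 0.5000 = 1.875 bits.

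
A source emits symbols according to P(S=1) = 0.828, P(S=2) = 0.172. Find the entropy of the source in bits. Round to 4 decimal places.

0.6623 bits

H(S) = −Σ p·log₂ p.
  −(0.828)·log₂(0.828) = 0.22546
  −(0.172)·log₂(0.172) = 0.43680
Sum: 0.22546 + 0.43680 = 0.6623 bits.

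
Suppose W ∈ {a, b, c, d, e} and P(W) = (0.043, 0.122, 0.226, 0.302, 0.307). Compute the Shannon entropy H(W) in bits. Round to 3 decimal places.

H(W) = −Σ p·log₂ p.
  −(0.043)·log₂(0.043) = 0.1952
  −(0.122)·log₂(0.122) = 0.3703
  −(0.226)·log₂(0.226) = 0.4849
  −(0.302)·log₂(0.302) = 0.5217
  −(0.307)·log₂(0.307) = 0.5230
Sum: 0.1952 + 0.3703 + 0.4849 + 0.5217 + 0.5230 = 2.095 bits.

2.095 bits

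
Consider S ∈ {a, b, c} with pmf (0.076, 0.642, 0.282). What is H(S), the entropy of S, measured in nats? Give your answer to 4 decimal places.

H(S) = −Σ p·ln p.
  −(0.076)·ln(0.076) = 0.19585
  −(0.642)·ln(0.642) = 0.28451
  −(0.282)·ln(0.282) = 0.35697
Sum: 0.19585 + 0.28451 + 0.35697 = 0.8373 nats.

0.8373 nats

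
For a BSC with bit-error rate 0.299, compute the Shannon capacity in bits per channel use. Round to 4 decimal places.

Binary symmetric channel: C = 1 − h₂(ε) where h₂ is the binary entropy function.
h₂(0.299) = −0.299·log₂0.299 − 0.701·log₂0.701 = 0.8801.
C = 1 − 0.8801 = 0.1199 bits per channel use.

0.1199 bits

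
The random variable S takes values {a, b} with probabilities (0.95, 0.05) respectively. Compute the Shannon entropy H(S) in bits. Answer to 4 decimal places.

0.2864 bits

H(S) = −Σ p·log₂ p.
  −(0.95)·log₂(0.95) = 0.07030
  −(0.05)·log₂(0.05) = 0.21610
Sum: 0.07030 + 0.21610 = 0.2864 bits.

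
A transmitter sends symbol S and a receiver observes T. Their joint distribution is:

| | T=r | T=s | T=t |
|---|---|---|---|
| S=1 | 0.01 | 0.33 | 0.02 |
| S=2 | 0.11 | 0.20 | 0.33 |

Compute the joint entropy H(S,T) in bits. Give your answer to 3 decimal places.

2.050 bits

H(S,T) = −Σ p(x,y)·log₂ p(x,y) over all 6 cells.
  cell (1,r): −0.01·log₂0.01 = 0.0664
  cell (1,s): −0.33·log₂0.33 = 0.5278
  cell (1,t): −0.02·log₂0.02 = 0.1129
  cell (2,r): −0.11·log₂0.11 = 0.3503
  cell (2,s): −0.20·log₂0.20 = 0.4644
  cell (2,t): −0.33·log₂0.33 = 0.5278
Sum = 2.050 bits.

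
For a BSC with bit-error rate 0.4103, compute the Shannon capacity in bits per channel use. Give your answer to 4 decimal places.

Binary symmetric channel: C = 1 − h₂(ε) where h₂ is the binary entropy function.
h₂(0.4103) = −0.4103·log₂0.4103 − 0.5897·log₂0.5897 = 0.9767.
C = 1 − 0.9767 = 0.0233 bits per channel use.

0.0233 bits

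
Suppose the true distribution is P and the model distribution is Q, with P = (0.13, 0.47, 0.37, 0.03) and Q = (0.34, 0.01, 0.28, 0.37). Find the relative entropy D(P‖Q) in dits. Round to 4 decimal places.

D(P‖Q) = Σ p·log₁₀(p/q).
  0.13·log₁₀(0.13/0.34) = -0.05428
  0.47·log₁₀(0.47/0.01) = 0.78589
  0.37·log₁₀(0.37/0.28) = 0.04479
  0.03·log₁₀(0.03/0.37) = -0.03273
D(P‖Q) = 0.7437 dits.

0.7437 dits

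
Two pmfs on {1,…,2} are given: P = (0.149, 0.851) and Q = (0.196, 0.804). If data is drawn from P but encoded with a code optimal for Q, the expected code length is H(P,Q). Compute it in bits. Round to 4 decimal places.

0.6181 bits

H(P,Q) = −Σ p·log₂ q.
  −0.149·log₂(0.196) = 0.35031
  −0.851·log₂(0.804) = 0.26784
H(P,Q) = 0.6181 bits.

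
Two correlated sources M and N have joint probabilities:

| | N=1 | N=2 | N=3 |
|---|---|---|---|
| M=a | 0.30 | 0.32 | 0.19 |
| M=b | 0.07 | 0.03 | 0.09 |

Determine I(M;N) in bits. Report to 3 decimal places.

Marginals: p(M) = (0.8100, 0.1900), p(N) = (0.3700, 0.3500, 0.2800).
I(M;N) = H(M) + H(N) − H(M,N).
H(M) = 0.7015, H(N) = 1.5751, H(M,N) = 2.2353.
I(M;N) = 0.7015 + 1.5751 − 2.2353 = 0.041 bits.

0.041 bits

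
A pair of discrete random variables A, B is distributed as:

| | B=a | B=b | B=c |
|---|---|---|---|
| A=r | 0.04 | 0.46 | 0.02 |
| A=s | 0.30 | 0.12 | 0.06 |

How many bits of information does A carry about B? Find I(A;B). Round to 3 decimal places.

0.330 bits

Marginals: p(A) = (0.5200, 0.4800), p(B) = (0.3400, 0.5800, 0.0800).
I(A;B) = H(A) + H(B) − H(A,B).
H(A) = 0.9988, H(B) = 1.2765, H(A,B) = 1.9457.
I(A;B) = 0.9988 + 1.2765 − 1.9457 = 0.330 bits.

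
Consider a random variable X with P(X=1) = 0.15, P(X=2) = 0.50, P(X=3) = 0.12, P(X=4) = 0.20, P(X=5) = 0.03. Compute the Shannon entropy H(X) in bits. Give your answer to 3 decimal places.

1.894 bits

H(X) = −Σ p·log₂ p.
  −(0.15)·log₂(0.15) = 0.4105
  −(0.50)·log₂(0.50) = 0.5000
  −(0.12)·log₂(0.12) = 0.3671
  −(0.20)·log₂(0.20) = 0.4644
  −(0.03)·log₂(0.03) = 0.1518
Sum: 0.4105 + 0.5000 + 0.3671 + 0.4644 + 0.1518 = 1.894 bits.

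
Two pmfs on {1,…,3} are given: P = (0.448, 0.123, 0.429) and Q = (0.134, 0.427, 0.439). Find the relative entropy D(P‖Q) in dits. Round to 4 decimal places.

0.1641 dits

D(P‖Q) = Σ p·log₁₀(p/q).
  0.448·log₁₀(0.448/0.134) = 0.23483
  0.123·log₁₀(0.123/0.427) = -0.06648
  0.429·log₁₀(0.429/0.439) = -0.00429
D(P‖Q) = 0.1641 dits.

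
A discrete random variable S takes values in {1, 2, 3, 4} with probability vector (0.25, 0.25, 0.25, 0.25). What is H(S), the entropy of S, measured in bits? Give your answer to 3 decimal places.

2.000 bits

H(S) = −Σ p·log₂ p.
  −(0.25)·log₂(0.25) = 0.5000
  −(0.25)·log₂(0.25) = 0.5000
  −(0.25)·log₂(0.25) = 0.5000
  −(0.25)·log₂(0.25) = 0.5000
Sum: 0.5000 + 0.5000 + 0.5000 + 0.5000 = 2.000 bits.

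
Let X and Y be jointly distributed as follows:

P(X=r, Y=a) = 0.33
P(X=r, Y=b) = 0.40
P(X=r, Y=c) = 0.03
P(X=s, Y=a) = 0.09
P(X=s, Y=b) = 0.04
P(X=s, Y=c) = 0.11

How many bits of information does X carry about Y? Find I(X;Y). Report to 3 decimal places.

Marginals: p(X) = (0.7600, 0.2400), p(Y) = (0.4200, 0.4400, 0.1400).
I(X;Y) = H(X) + H(Y) − H(X,Y).
H(X) = 0.7950, H(Y) = 1.4439, H(X,Y) = 2.0571.
I(X;Y) = 0.7950 + 1.4439 − 2.0571 = 0.182 bits.

0.182 bits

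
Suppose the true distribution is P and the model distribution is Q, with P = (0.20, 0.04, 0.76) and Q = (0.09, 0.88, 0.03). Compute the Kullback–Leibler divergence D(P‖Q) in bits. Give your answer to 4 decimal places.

D(P‖Q) = Σ p·log₂(p/q).
  0.20·log₂(0.20/0.09) = 0.23040
  0.04·log₂(0.04/0.88) = -0.17838
  0.76·log₂(0.76/0.03) = 3.54385
D(P‖Q) = 3.5959 bits.

3.5959 bits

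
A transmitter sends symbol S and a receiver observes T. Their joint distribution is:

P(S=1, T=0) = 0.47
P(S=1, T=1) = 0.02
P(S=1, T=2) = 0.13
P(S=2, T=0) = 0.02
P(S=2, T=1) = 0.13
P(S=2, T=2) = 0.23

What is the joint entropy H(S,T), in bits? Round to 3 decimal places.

H(S,T) = −Σ p(x,y)·log₂ p(x,y) over all 6 cells.
  cell (1,0): −0.47·log₂0.47 = 0.5120
  cell (1,1): −0.02·log₂0.02 = 0.1129
  cell (1,2): −0.13·log₂0.13 = 0.3826
  cell (2,0): −0.02·log₂0.02 = 0.1129
  cell (2,1): −0.13·log₂0.13 = 0.3826
  cell (2,2): −0.23·log₂0.23 = 0.4877
Sum = 1.991 bits.

1.991 bits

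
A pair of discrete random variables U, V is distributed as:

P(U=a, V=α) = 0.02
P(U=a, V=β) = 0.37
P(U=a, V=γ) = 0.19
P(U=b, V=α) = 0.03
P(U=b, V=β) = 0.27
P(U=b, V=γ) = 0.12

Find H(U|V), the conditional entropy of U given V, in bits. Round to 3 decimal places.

0.976 bits

Marginals: p(U) = (0.5800, 0.4200), p(V) = (0.0500, 0.6400, 0.3100).
H(U|V) = Σ p(V) · H(U|V=·).
  V=α: p=0.0500, H(U|V=α) = 0.9710
  V=β: p=0.6400, H(U|V=β) = 0.9823
  V=γ: p=0.3100, H(U|V=γ) = 0.9629
Weighted sum = 0.976 bits.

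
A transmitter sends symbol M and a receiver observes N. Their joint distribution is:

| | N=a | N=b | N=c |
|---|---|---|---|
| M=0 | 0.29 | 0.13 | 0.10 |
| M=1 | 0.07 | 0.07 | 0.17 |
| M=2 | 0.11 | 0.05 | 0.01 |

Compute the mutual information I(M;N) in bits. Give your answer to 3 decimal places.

Marginals: p(M) = (0.5200, 0.3100, 0.1700), p(N) = (0.4700, 0.2500, 0.2800).
I(M;N) = H(M) + H(N) − H(M,N).
H(M) = 1.4490, H(N) = 1.5262, H(M,N) = 2.8373.
I(M;N) = 1.4490 + 1.5262 − 2.8373 = 0.138 bits.

0.138 bits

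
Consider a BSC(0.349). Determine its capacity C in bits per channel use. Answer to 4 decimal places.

0.0668 bits

Binary symmetric channel: C = 1 − h₂(ε) where h₂ is the binary entropy function.
h₂(0.349) = −0.349·log₂0.349 − 0.651·log₂0.651 = 0.9332.
C = 1 − 0.9332 = 0.0668 bits per channel use.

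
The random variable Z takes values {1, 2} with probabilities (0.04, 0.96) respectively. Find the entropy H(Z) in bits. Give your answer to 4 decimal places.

0.2423 bits

H(Z) = −Σ p·log₂ p.
  −(0.04)·log₂(0.04) = 0.18575
  −(0.96)·log₂(0.96) = 0.05654
Sum: 0.18575 + 0.05654 = 0.2423 bits.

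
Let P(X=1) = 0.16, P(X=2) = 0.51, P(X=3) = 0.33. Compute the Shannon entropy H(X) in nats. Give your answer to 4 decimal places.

1.0025 nats

H(X) = −Σ p·ln p.
  −(0.16)·ln(0.16) = 0.29321
  −(0.51)·ln(0.51) = 0.34341
  −(0.33)·ln(0.33) = 0.36586
Sum: 0.29321 + 0.34341 + 0.36586 = 1.0025 nats.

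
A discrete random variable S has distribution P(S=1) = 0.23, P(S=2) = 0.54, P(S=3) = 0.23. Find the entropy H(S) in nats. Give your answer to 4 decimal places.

1.0088 nats

H(S) = −Σ p·ln p.
  −(0.23)·ln(0.23) = 0.33803
  −(0.54)·ln(0.54) = 0.33274
  −(0.23)·ln(0.23) = 0.33803
Sum: 0.33803 + 0.33274 + 0.33803 = 1.0088 nats.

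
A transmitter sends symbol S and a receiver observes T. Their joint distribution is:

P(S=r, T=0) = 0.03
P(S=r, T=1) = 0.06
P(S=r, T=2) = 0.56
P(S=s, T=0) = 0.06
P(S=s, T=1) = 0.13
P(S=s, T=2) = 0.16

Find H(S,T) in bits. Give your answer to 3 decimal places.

1.913 bits

H(S,T) = −Σ p(x,y)·log₂ p(x,y) over all 6 cells.
  cell (r,0): −0.03·log₂0.03 = 0.1518
  cell (r,1): −0.06·log₂0.06 = 0.2435
  cell (r,2): −0.56·log₂0.56 = 0.4684
  cell (s,0): −0.06·log₂0.06 = 0.2435
  cell (s,1): −0.13·log₂0.13 = 0.3826
  cell (s,2): −0.16·log₂0.16 = 0.4230
Sum = 1.913 bits.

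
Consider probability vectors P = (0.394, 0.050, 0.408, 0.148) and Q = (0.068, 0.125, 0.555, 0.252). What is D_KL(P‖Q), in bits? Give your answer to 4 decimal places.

0.6378 bits

D(P‖Q) = Σ p·log₂(p/q).
  0.394·log₂(0.394/0.068) = 0.99863
  0.050·log₂(0.050/0.125) = -0.06610
  0.408·log₂(0.408/0.555) = -0.18112
  0.148·log₂(0.148/0.252) = -0.11364
D(P‖Q) = 0.6378 bits.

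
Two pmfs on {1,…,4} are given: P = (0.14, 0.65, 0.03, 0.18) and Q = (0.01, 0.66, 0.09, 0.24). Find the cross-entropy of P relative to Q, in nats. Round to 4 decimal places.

1.2439 nats

H(P,Q) = −Σ p·ln q.
  −0.14·ln(0.01) = 0.64472
  −0.65·ln(0.66) = 0.27009
  −0.03·ln(0.09) = 0.07224
  −0.18·ln(0.24) = 0.25688
H(P,Q) = 1.2439 nats.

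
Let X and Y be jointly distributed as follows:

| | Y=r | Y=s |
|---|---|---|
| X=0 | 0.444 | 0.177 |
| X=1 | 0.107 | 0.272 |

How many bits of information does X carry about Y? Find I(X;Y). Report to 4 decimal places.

0.1316 bits

Marginals: p(X) = (0.6210, 0.3790), p(Y) = (0.5510, 0.4490).
I(X;Y) = Σ p(x,y)·log₂[p(x,y)/(p(x)p(y))].
  (0,r): 0.444·log₂(1.2976) = 0.16687
  (0,s): 0.177·log₂(0.6348) = -0.11605
  (1,r): 0.107·log₂(0.5124) = -0.10322
  (1,s): 0.272·log₂(1.5984) = 0.18404
Sum = 0.1316 bits.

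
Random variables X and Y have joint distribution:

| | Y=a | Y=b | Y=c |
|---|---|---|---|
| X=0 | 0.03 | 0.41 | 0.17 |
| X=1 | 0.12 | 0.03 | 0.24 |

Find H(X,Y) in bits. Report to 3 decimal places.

H(X,Y) = −Σ p(x,y)·log₂ p(x,y) over all 6 cells.
  cell (0,a): −0.03·log₂0.03 = 0.1518
  cell (0,b): −0.41·log₂0.41 = 0.5274
  cell (0,c): −0.17·log₂0.17 = 0.4346
  cell (1,a): −0.12·log₂0.12 = 0.3671
  cell (1,b): −0.03·log₂0.03 = 0.1518
  cell (1,c): −0.24·log₂0.24 = 0.4941
Sum = 2.127 bits.

2.127 bits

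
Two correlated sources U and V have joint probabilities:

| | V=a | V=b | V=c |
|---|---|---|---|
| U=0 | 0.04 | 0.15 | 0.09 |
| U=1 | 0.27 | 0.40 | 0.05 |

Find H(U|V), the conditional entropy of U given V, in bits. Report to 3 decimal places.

0.769 bits

Marginals: p(U) = (0.2800, 0.7200), p(V) = (0.3100, 0.5500, 0.1400).
H(U|V) = Σ p(V) · H(U|V=·).
  V=a: p=0.3100, H(U|V=a) = 0.5548
  V=b: p=0.5500, H(U|V=b) = 0.8454
  V=c: p=0.1400, H(U|V=c) = 0.9403
Weighted sum = 0.769 bits.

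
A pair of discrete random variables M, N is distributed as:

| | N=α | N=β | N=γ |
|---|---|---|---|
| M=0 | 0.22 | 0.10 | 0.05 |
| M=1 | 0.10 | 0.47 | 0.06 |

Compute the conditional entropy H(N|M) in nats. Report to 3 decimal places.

0.808 nats

Chain rule: H(N|M) = H(M,N) − H(M).
Marginals: p(M) = (0.3700, 0.6300), p(N) = (0.3200, 0.5700, 0.1100).
H(M,N) = 1.4671 nats; H(M) = 0.6590 nats.
H(N|M) = 1.4671 − 0.6590 = 0.808 nats.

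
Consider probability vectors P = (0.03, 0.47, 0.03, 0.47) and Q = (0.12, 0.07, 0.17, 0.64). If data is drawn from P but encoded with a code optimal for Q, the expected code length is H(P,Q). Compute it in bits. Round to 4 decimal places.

H(P,Q) = −Σ p·log₂ q.
  −0.03·log₂(0.12) = 0.09177
  −0.47·log₂(0.07) = 1.80316
  −0.03·log₂(0.17) = 0.07669
  −0.47·log₂(0.64) = 0.30261
H(P,Q) = 2.2742 bits.

2.2742 bits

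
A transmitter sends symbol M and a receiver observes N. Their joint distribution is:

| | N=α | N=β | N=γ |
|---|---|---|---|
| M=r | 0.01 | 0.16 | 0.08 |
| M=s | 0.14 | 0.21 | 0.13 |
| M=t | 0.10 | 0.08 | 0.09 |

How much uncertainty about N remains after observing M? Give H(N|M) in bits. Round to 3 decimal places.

Chain rule: H(N|M) = H(M,N) − H(M).
Marginals: p(M) = (0.2500, 0.4800, 0.2700), p(N) = (0.2500, 0.4500, 0.3000).
H(M,N) = 2.9699 bits; H(M) = 1.5183 bits.
H(N|M) = 2.9699 − 1.5183 = 1.452 bits.

1.452 bits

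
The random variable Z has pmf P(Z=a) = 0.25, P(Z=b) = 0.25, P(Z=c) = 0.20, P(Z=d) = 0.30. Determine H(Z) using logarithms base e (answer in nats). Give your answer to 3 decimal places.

1.376 nats

H(Z) = −Σ p·ln p.
  −(0.25)·ln(0.25) = 0.3466
  −(0.25)·ln(0.25) = 0.3466
  −(0.20)·ln(0.20) = 0.3219
  −(0.30)·ln(0.30) = 0.3612
Sum: 0.3466 + 0.3466 + 0.3219 + 0.3612 = 1.376 nats.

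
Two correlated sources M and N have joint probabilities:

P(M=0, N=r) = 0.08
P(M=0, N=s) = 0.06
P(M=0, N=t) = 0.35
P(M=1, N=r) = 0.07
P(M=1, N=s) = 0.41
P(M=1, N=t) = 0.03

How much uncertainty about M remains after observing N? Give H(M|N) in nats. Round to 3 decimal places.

0.388 nats

Chain rule: H(M|N) = H(M,N) − H(N).
Marginals: p(M) = (0.4900, 0.5100), p(N) = (0.1500, 0.4700, 0.3800).
H(M,N) = 1.3952 nats; H(N) = 1.0071 nats.
H(M|N) = 1.3952 − 1.0071 = 0.388 nats.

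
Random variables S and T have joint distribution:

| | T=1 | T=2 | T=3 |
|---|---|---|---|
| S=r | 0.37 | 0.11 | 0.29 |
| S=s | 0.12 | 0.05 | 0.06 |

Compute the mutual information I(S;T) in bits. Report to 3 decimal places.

Marginals: p(S) = (0.7700, 0.2300), p(T) = (0.4900, 0.1600, 0.3500).
I(S;T) = Σ p(x,y)·log₂[p(x,y)/(p(x)p(y))].
  (r,1): 0.37·log₂(0.9807) = -0.0104
  (r,2): 0.11·log₂(0.8929) = -0.0180
  (r,3): 0.29·log₂(1.0761) = 0.0307
  (s,1): 0.12·log₂(1.0648) = 0.0109
  (s,2): 0.05·log₂(1.3587) = 0.0221
  (s,3): 0.06·log₂(0.7453) = -0.0254
Sum = 0.010 bits.

0.010 bits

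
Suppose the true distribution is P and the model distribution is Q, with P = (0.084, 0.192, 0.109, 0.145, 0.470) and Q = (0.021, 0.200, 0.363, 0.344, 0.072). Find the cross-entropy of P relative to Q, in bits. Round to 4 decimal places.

H(P,Q) = −Σ p·log₂ q.
  −0.084·log₂(0.021) = 0.46817
  −0.192·log₂(0.200) = 0.44581
  −0.109·log₂(0.363) = 0.15935
  −0.145·log₂(0.344) = 0.22323
  −0.470·log₂(0.072) = 1.78405
H(P,Q) = 3.0806 bits.

3.0806 bits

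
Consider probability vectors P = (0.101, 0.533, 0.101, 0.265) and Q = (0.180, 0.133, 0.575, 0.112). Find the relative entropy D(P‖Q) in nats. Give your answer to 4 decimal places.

D(P‖Q) = Σ p·ln(p/q).
  0.101·ln(0.101/0.180) = -0.05836
  0.533·ln(0.533/0.133) = 0.73990
  0.101·ln(0.101/0.575) = -0.17566
  0.265·ln(0.265/0.112) = 0.22823
D(P‖Q) = 0.7341 nats.

0.7341 nats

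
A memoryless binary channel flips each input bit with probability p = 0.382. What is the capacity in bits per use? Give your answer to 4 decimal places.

0.0406 bits

Binary symmetric channel: C = 1 − h₂(ε) where h₂ is the binary entropy function.
h₂(0.382) = −0.382·log₂0.382 − 0.618·log₂0.618 = 0.9594.
C = 1 − 0.9594 = 0.0406 bits per channel use.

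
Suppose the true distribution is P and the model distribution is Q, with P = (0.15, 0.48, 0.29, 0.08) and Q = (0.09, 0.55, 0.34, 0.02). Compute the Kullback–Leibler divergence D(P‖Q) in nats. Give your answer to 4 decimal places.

0.0761 nats

D(P‖Q) = Σ p·ln(p/q).
  0.15·ln(0.15/0.09) = 0.07662
  0.48·ln(0.48/0.55) = -0.06534
  0.29·ln(0.29/0.34) = -0.04613
  0.08·ln(0.08/0.02) = 0.11090
D(P‖Q) = 0.0761 nats.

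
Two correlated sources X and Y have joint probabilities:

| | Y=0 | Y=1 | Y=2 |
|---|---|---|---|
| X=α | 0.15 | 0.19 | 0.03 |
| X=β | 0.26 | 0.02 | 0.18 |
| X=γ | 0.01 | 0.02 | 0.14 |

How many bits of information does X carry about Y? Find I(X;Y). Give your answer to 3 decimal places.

Marginals: p(X) = (0.3700, 0.4600, 0.1700), p(Y) = (0.4200, 0.2300, 0.3500).
I(X;Y) = Σ p(x,y)·log₂[p(x,y)/(p(x)p(y))].
  (α,0): 0.15·log₂(0.9653) = -0.0077
  (α,1): 0.19·log₂(2.2327) = 0.2202
  (α,2): 0.03·log₂(0.2317) = -0.0633
  (β,0): 0.26·log₂(1.3458) = 0.1114
  (β,1): 0.02·log₂(0.1890) = -0.0481
  (β,2): 0.18·log₂(1.1180) = 0.0290
  (γ,0): 0.01·log₂(0.1401) = -0.0284
  (γ,1): 0.02·log₂(0.5115) = -0.0193
  (γ,2): 0.14·log₂(2.3529) = 0.1728
Sum = 0.367 bits.

0.367 bits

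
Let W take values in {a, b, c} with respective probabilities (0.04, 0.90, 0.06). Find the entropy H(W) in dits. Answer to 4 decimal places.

0.1704 dits

H(W) = −Σ p·log₁₀ p.
  −(0.04)·log₁₀(0.04) = 0.05592
  −(0.90)·log₁₀(0.90) = 0.04118
  −(0.06)·log₁₀(0.06) = 0.07331
Sum: 0.05592 + 0.04118 + 0.07331 = 0.1704 dits.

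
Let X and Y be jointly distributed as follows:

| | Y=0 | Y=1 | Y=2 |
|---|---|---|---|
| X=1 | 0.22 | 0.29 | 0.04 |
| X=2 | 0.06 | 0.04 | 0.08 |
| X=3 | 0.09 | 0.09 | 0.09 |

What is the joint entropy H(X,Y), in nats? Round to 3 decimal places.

H(X,Y) = −Σ p(x,y)·ln p(x,y) over all 9 cells.
  cell (1,0): −0.22·ln0.22 = 0.3331
  cell (1,1): −0.29·ln0.29 = 0.3590
  cell (1,2): −0.04·ln0.04 = 0.1288
  cell (2,0): −0.06·ln0.06 = 0.1688
  cell (2,1): −0.04·ln0.04 = 0.1288
  cell (2,2): −0.08·ln0.08 = 0.2021
  cell (3,0): −0.09·ln0.09 = 0.2167
  cell (3,1): −0.09·ln0.09 = 0.2167
  cell (3,2): −0.09·ln0.09 = 0.2167
Sum = 1.971 nats.

1.971 nats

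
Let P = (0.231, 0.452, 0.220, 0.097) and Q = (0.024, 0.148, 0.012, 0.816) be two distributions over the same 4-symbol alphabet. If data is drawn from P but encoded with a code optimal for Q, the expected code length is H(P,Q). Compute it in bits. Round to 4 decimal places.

3.9211 bits

H(P,Q) = −Σ p·log₂ q.
  −0.231·log₂(0.024) = 1.24297
  −0.452·log₂(0.148) = 1.24586
  −0.220·log₂(0.012) = 1.40378
  −0.097·log₂(0.816) = 0.02846
H(P,Q) = 3.9211 bits.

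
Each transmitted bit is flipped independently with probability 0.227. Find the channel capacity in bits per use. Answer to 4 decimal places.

Binary symmetric channel: C = 1 − h₂(ε) where h₂ is the binary entropy function.
h₂(0.227) = −0.227·log₂0.227 − 0.773·log₂0.773 = 0.7727.
C = 1 − 0.7727 = 0.2273 bits per channel use.

0.2273 bits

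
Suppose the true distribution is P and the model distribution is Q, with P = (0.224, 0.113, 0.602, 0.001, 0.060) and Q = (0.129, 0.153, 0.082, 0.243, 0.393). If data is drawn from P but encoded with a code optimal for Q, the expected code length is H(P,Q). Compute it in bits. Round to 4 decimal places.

3.2229 bits

H(P,Q) = −Σ p·log₂ q.
  −0.224·log₂(0.129) = 0.66182
  −0.113·log₂(0.153) = 0.30605
  −0.602·log₂(0.082) = 2.17216
  −0.001·log₂(0.243) = 0.00204
  −0.060·log₂(0.393) = 0.08084
H(P,Q) = 3.2229 bits.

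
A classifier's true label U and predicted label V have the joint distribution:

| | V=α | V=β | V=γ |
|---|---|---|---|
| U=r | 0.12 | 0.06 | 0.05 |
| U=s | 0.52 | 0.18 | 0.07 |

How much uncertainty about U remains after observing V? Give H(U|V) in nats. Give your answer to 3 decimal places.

0.525 nats

Marginals: p(U) = (0.2300, 0.7700), p(V) = (0.6400, 0.2400, 0.1200).
H(U|V) = Σ p(V) · H(U|V=·).
  V=α: p=0.6400, H(U|V=α) = 0.4826
  V=β: p=0.2400, H(U|V=β) = 0.5623
  V=γ: p=0.1200, H(U|V=γ) = 0.6792
Weighted sum = 0.525 nats.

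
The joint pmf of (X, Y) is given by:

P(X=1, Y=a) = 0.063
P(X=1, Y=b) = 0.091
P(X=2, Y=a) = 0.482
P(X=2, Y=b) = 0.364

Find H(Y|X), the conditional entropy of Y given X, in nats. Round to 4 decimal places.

Marginals: p(X) = (0.1540, 0.8460), p(Y) = (0.5450, 0.4550).
H(Y|X) = Σ p(X) · H(Y|X=·).
  X=1: p=0.1540, H(Y|X=1) = 0.6765
  X=2: p=0.8460, H(Y|X=2) = 0.6834
Weighted sum = 0.6823 nats.

0.6823 nats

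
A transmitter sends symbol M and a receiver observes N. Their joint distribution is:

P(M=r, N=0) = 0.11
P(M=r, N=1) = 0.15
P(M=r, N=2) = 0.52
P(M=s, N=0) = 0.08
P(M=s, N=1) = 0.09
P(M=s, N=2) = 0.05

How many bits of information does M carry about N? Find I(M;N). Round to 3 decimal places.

Marginals: p(M) = (0.7800, 0.2200), p(N) = (0.1900, 0.2400, 0.5700).
I(M;N) = H(M) + H(N) − H(M,N).
H(M) = 0.7602, H(N) = 1.4116, H(M,N) = 2.0717.
I(M;N) = 0.7602 + 1.4116 − 2.0717 = 0.100 bits.

0.100 bits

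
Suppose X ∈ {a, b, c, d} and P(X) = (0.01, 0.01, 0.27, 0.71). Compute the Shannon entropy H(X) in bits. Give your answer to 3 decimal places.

0.994 bits

H(X) = −Σ p·log₂ p.
  −(0.01)·log₂(0.01) = 0.0664
  −(0.01)·log₂(0.01) = 0.0664
  −(0.27)·log₂(0.27) = 0.5100
  −(0.71)·log₂(0.71) = 0.3508
Sum: 0.0664 + 0.0664 + 0.5100 + 0.3508 = 0.994 bits.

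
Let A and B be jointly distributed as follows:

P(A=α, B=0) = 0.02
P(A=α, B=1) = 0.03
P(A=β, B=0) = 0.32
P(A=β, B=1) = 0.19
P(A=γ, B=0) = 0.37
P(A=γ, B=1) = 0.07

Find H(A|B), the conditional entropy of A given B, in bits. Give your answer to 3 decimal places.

1.176 bits

Marginals: p(A) = (0.0500, 0.5100, 0.4400), p(B) = (0.7100, 0.2900).
H(A|B) = Σ p(B) · H(A|B=·).
  B=0: p=0.7100, H(A|B=0) = 1.1533
  B=1: p=0.2900, H(A|B=1) = 1.2333
Weighted sum = 1.176 bits.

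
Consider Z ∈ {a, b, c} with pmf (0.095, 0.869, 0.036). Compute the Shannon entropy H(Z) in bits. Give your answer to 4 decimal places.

H(Z) = −Σ p·log₂ p.
  −(0.095)·log₂(0.095) = 0.32261
  −(0.869)·log₂(0.869) = 0.17603
  −(0.036)·log₂(0.036) = 0.17265
Sum: 0.32261 + 0.17603 + 0.17265 = 0.6713 bits.

0.6713 bits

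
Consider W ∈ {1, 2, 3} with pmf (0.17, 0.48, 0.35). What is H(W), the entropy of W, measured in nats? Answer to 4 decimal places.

1.0210 nats

H(W) = −Σ p·ln p.
  −(0.17)·ln(0.17) = 0.30123
  −(0.48)·ln(0.48) = 0.35231
  −(0.35)·ln(0.35) = 0.36744
Sum: 0.30123 + 0.35231 + 0.36744 = 1.0210 nats.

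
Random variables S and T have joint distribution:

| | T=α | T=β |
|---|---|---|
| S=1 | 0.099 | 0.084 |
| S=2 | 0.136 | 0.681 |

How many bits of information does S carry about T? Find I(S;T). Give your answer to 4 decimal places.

Marginals: p(S) = (0.1830, 0.8170), p(T) = (0.2350, 0.7650).
I(S;T) = H(S) + H(T) − H(S,T).
H(S) = 0.6866, H(T) = 0.7866, H(S,T) = 1.3994.
I(S;T) = 0.6866 + 0.7866 − 1.3994 = 0.0738 bits.

0.0738 bits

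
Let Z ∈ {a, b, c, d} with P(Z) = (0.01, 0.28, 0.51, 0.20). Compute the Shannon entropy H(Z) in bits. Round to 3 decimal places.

1.540 bits

H(Z) = −Σ p·log₂ p.
  −(0.01)·log₂(0.01) = 0.0664
  −(0.28)·log₂(0.28) = 0.5142
  −(0.51)·log₂(0.51) = 0.4954
  −(0.20)·log₂(0.20) = 0.4644
Sum: 0.0664 + 0.5142 + 0.4954 + 0.4644 = 1.540 bits.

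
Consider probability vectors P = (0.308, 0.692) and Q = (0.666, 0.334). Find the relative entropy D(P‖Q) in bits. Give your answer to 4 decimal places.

D(P‖Q) = Σ p·log₂(p/q).
  0.308·log₂(0.308/0.666) = -0.34268
  0.692·log₂(0.692/0.334) = 0.72724
D(P‖Q) = 0.3846 bits.

0.3846 bits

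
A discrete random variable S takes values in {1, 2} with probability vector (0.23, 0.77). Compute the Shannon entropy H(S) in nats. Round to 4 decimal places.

0.5393 nats

H(S) = −Σ p·ln p.
  −(0.23)·ln(0.23) = 0.33803
  −(0.77)·ln(0.77) = 0.20125
Sum: 0.33803 + 0.20125 = 0.5393 nats.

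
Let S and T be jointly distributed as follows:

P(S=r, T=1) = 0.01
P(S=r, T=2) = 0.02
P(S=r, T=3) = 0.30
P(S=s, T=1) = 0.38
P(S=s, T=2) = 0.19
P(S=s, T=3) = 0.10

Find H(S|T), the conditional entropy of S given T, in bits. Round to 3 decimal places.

Marginals: p(S) = (0.3300, 0.6700), p(T) = (0.3900, 0.2100, 0.4000).
H(S|T) = Σ p(T) · H(S|T=·).
  T=1: p=0.3900, H(S|T=1) = 0.1720
  T=2: p=0.2100, H(S|T=2) = 0.4537
  T=3: p=0.4000, H(S|T=3) = 0.8113
Weighted sum = 0.487 bits.

0.487 bits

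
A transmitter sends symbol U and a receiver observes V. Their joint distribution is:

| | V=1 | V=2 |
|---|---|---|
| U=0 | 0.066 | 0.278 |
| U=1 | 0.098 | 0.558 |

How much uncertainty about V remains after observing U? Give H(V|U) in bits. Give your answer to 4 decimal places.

0.6417 bits

Chain rule: H(V|U) = H(U,V) − H(U).
Marginals: p(U) = (0.3440, 0.6560), p(V) = (0.1640, 0.8360).
H(U,V) = 1.5703 bits; H(U) = 0.9286 bits.
H(V|U) = 1.5703 − 0.9286 = 0.6417 bits.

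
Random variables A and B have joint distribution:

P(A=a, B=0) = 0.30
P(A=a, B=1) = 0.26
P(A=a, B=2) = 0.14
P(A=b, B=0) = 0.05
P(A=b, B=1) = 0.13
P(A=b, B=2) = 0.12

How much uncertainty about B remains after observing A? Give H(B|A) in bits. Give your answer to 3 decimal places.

1.508 bits

Marginals: p(A) = (0.7000, 0.3000), p(B) = (0.3500, 0.3900, 0.2600).
H(B|A) = Σ p(A) · H(B|A=·).
  A=a: p=0.7000, H(B|A=a) = 1.5190
  A=b: p=0.3000, H(B|A=b) = 1.4824
Weighted sum = 1.508 bits.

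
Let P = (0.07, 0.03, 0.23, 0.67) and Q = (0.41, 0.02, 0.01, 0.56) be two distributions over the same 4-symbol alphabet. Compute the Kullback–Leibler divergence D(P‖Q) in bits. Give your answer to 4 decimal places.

1.0528 bits

D(P‖Q) = Σ p·log₂(p/q).
  0.07·log₂(0.07/0.41) = -0.17851
  0.03·log₂(0.03/0.02) = 0.01755
  0.23·log₂(0.23/0.01) = 1.04042
  0.67·log₂(0.67/0.56) = 0.17335
D(P‖Q) = 1.0528 bits.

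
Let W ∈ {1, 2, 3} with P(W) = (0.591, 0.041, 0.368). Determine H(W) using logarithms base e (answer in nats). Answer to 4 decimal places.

0.8097 nats

H(W) = −Σ p·ln p.
  −(0.591)·ln(0.591) = 0.31083
  −(0.041)·ln(0.041) = 0.13096
  −(0.368)·ln(0.368) = 0.36788
Sum: 0.31083 + 0.13096 + 0.36788 = 0.8097 nats.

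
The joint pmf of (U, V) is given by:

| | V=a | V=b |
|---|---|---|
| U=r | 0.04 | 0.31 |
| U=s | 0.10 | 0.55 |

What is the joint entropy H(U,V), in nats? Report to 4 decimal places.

1.0509 nats

H(U,V) = −Σ p(x,y)·ln p(x,y) over all 4 cells.
  cell (r,a): −0.04·ln0.04 = 0.12876
  cell (r,b): −0.31·ln0.31 = 0.36307
  cell (s,a): −0.10·ln0.10 = 0.23026
  cell (s,b): −0.55·ln0.55 = 0.32881
Sum = 1.0509 nats.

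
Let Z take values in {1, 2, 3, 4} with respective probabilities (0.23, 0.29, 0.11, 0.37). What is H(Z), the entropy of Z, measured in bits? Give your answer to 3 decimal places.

1.887 bits

H(Z) = −Σ p·log₂ p.
  −(0.23)·log₂(0.23) = 0.4877
  −(0.29)·log₂(0.29) = 0.5179
  −(0.11)·log₂(0.11) = 0.3503
  −(0.37)·log₂(0.37) = 0.5307
Sum: 0.4877 + 0.5179 + 0.3503 + 0.5307 = 1.887 bits.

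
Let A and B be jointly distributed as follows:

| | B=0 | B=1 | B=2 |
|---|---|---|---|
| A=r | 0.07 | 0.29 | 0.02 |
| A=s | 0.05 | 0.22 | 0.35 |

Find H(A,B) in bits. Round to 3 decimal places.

2.126 bits

H(A,B) = −Σ p(x,y)·log₂ p(x,y) over all 6 cells.
  cell (r,0): −0.07·log₂0.07 = 0.2686
  cell (r,1): −0.29·log₂0.29 = 0.5179
  cell (r,2): −0.02·log₂0.02 = 0.1129
  cell (s,0): −0.05·log₂0.05 = 0.2161
  cell (s,1): −0.22·log₂0.22 = 0.4806
  cell (s,2): −0.35·log₂0.35 = 0.5301
Sum = 2.126 bits.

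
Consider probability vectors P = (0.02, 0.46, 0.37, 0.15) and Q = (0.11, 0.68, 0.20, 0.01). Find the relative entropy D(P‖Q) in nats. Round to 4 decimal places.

D(P‖Q) = Σ p·ln(p/q).
  0.02·ln(0.02/0.11) = -0.03409
  0.46·ln(0.46/0.68) = -0.17980
  0.37·ln(0.37/0.20) = 0.22762
  0.15·ln(0.15/0.01) = 0.40621
D(P‖Q) = 0.4199 nats.

0.4199 nats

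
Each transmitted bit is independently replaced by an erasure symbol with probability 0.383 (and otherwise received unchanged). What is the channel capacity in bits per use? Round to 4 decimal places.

Binary erasure channel: capacity C = 1 − ε.
C = 1 − 0.383 = 0.6170 bits per channel use.

0.6170 bits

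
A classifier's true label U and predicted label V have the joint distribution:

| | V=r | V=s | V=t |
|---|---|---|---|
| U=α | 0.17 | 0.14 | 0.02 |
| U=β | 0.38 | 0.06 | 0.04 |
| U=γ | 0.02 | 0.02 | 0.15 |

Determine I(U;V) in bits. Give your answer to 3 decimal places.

0.366 bits

Marginals: p(U) = (0.3300, 0.4800, 0.1900), p(V) = (0.5700, 0.2200, 0.2100).
I(U;V) = Σ p(x,y)·log₂[p(x,y)/(p(x)p(y))].
  (α,r): 0.17·log₂(0.9038) = -0.0248
  (α,s): 0.14·log₂(1.9284) = 0.1326
  (α,t): 0.02·log₂(0.2886) = -0.0359
  (β,r): 0.38·log₂(1.3889) = 0.1801
  (β,s): 0.06·log₂(0.5682) = -0.0489
  (β,t): 0.04·log₂(0.3968) = -0.0533
  (γ,r): 0.02·log₂(0.1847) = -0.0487
  (γ,s): 0.02·log₂(0.4785) = -0.0213
  (γ,t): 0.15·log₂(3.7594) = 0.2866
Sum = 0.366 bits.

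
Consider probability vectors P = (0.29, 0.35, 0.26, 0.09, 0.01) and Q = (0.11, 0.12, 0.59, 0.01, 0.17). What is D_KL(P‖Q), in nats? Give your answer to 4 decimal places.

0.6121 nats

D(P‖Q) = Σ p·ln(p/q).
  0.29·ln(0.29/0.11) = 0.28113
  0.35·ln(0.35/0.12) = 0.37465
  0.26·ln(0.26/0.59) = -0.21305
  0.09·ln(0.09/0.01) = 0.19775
  0.01·ln(0.01/0.17) = -0.02833
D(P‖Q) = 0.6121 nats.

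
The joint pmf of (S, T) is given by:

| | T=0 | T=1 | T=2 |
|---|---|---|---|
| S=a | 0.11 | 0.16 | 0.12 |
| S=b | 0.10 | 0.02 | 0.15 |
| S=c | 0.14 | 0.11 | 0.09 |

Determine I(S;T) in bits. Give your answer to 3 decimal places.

Marginals: p(S) = (0.3900, 0.2700, 0.3400), p(T) = (0.3500, 0.2900, 0.3600).
I(S;T) = Σ p(x,y)·log₂[p(x,y)/(p(x)p(y))].
  (a,0): 0.11·log₂(0.8059) = -0.0343
  (a,1): 0.16·log₂(1.4147) = 0.0801
  (a,2): 0.12·log₂(0.8547) = -0.0272
  (b,0): 0.10·log₂(1.0582) = 0.0082
  (b,1): 0.02·log₂(0.2554) = -0.0394
  (b,2): 0.15·log₂(1.5432) = 0.0939
  (c,0): 0.14·log₂(1.1765) = 0.0328
  (c,1): 0.11·log₂(1.1156) = 0.0174
  (c,2): 0.09·log₂(0.7353) = -0.0399
Sum = 0.092 bits.

0.092 bits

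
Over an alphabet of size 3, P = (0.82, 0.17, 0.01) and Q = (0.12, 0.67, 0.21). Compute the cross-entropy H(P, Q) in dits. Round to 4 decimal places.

H(P,Q) = −Σ p·log₁₀ q.
  −0.82·log₁₀(0.12) = 0.75507
  −0.17·log₁₀(0.67) = 0.02957
  −0.01·log₁₀(0.21) = 0.00678
H(P,Q) = 0.7914 dits.

0.7914 dits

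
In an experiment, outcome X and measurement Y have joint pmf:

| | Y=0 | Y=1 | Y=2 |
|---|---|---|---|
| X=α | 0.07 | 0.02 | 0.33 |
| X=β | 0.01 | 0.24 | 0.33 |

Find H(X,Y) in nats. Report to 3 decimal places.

1.385 nats

H(X,Y) = −Σ p(x,y)·ln p(x,y) over all 6 cells.
  cell (α,0): −0.07·ln0.07 = 0.1861
  cell (α,1): −0.02·ln0.02 = 0.0782
  cell (α,2): −0.33·ln0.33 = 0.3659
  cell (β,0): −0.01·ln0.01 = 0.0461
  cell (β,1): −0.24·ln0.24 = 0.3425
  cell (β,2): −0.33·ln0.33 = 0.3659
Sum = 1.385 nats.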